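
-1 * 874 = -874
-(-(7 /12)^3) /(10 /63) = 1.25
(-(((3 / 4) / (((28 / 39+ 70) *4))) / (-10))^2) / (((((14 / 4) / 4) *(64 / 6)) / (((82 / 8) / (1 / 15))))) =-5051241 / 4361908060160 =-0.00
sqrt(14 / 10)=sqrt(35) / 5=1.18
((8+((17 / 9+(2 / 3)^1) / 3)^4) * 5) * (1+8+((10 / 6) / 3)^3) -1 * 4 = 149933983714 / 387420489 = 387.01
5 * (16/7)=80/7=11.43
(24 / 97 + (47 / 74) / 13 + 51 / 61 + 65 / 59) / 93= 0.02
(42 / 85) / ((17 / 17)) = 0.49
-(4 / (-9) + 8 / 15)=-4 / 45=-0.09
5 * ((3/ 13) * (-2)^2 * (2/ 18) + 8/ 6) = 280/ 39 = 7.18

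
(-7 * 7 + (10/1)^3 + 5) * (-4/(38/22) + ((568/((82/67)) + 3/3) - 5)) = 340921072/779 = 437639.37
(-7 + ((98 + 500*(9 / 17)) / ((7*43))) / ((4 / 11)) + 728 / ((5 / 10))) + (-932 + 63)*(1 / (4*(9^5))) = 1755283647269 / 1208614932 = 1452.31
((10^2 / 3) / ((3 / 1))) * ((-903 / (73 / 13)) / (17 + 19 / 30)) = -3913000 / 38617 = -101.33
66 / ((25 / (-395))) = -5214 / 5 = -1042.80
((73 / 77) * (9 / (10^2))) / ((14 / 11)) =657 / 9800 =0.07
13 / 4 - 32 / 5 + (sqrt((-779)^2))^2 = 606837.85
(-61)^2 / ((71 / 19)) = 70699 / 71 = 995.76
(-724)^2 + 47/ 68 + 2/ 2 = 35644083/ 68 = 524177.69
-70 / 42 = -5 / 3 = -1.67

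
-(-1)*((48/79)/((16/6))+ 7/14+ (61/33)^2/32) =2297719/2752992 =0.83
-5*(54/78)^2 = -2.40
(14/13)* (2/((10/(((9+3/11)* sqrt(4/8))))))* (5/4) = 357* sqrt(2)/286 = 1.77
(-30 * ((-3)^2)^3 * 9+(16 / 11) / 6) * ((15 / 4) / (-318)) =16238455 / 6996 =2321.11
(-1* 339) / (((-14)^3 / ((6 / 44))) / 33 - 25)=3051 / 5713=0.53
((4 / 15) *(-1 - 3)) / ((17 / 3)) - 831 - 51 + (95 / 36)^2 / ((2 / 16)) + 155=-9246257 / 13770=-671.48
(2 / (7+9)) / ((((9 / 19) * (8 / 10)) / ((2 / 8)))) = 95 / 1152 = 0.08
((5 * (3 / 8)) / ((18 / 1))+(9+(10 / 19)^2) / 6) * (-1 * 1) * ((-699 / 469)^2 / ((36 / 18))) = -4657507599 / 2540989472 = -1.83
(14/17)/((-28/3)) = -3/34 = -0.09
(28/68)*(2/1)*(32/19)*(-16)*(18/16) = -8064/323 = -24.97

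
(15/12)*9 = 45/4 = 11.25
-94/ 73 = -1.29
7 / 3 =2.33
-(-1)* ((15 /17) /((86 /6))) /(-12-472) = -45 /353804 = -0.00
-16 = -16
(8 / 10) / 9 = 4 / 45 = 0.09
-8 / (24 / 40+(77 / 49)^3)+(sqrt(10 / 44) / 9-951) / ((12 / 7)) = -4276419 / 7684+7 * sqrt(110) / 2376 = -556.50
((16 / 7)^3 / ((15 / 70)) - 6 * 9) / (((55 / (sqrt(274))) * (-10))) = -127 * sqrt(274) / 40425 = -0.05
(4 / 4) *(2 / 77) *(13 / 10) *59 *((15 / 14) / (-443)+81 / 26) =7404087 / 1193885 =6.20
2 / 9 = 0.22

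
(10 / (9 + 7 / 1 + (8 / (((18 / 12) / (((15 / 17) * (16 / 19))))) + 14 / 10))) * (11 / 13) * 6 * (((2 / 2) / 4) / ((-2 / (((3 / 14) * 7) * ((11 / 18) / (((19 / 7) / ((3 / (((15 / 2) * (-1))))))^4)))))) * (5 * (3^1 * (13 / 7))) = -4233306 / 1183211795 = -0.00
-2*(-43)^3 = 159014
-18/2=-9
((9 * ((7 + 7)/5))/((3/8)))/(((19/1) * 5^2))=336/2375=0.14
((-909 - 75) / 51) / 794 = -164 / 6749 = -0.02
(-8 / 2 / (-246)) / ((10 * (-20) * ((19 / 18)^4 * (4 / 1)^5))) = -2187 / 34196230400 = -0.00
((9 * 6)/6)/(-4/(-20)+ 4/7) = 35/3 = 11.67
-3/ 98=-0.03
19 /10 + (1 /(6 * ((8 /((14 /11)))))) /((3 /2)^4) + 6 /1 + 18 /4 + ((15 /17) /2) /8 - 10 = 8944187 /3635280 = 2.46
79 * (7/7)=79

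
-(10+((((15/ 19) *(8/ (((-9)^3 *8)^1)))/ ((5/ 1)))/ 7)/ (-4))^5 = -3610698363947396832965742799801/ 36106843989036728747621376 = -100000.39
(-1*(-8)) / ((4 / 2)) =4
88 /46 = 1.91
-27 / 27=-1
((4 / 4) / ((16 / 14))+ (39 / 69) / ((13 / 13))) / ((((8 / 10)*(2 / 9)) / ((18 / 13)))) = 11.22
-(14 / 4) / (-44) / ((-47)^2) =7 / 194392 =0.00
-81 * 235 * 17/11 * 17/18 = -611235/22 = -27783.41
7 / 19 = 0.37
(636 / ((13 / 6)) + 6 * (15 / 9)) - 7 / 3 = 11747 / 39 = 301.21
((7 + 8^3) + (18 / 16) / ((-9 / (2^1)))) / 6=2075 / 24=86.46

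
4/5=0.80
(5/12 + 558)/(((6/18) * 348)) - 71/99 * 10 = -108307/45936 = -2.36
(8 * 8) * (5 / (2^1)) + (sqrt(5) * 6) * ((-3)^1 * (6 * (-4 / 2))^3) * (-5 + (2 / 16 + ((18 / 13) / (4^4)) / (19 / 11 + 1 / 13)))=160 - 13032333 * sqrt(5) / 86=-338690.96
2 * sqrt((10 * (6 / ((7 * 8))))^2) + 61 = 442 / 7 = 63.14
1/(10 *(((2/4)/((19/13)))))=19/65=0.29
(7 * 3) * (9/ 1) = 189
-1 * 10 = -10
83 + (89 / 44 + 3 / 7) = 26319 / 308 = 85.45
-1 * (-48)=48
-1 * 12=-12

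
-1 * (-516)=516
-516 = -516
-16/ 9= -1.78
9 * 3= 27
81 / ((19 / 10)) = 810 / 19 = 42.63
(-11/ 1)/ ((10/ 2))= -11/ 5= -2.20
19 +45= 64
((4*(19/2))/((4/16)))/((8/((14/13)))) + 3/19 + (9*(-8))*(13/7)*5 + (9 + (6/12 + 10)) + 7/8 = -8680645/13832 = -627.58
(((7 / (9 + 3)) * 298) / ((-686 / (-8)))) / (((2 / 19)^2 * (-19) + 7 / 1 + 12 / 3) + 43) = 2831 / 75117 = 0.04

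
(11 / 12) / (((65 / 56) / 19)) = 2926 / 195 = 15.01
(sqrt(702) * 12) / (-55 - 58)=-36 * sqrt(78) / 113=-2.81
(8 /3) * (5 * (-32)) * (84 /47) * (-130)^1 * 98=456601600 /47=9714927.66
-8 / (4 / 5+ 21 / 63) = -120 / 17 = -7.06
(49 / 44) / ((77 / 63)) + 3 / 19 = 9831 / 9196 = 1.07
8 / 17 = 0.47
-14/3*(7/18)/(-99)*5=245/2673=0.09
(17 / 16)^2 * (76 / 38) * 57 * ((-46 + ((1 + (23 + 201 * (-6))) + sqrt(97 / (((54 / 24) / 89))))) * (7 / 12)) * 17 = -200602703 / 128 + 653429 * sqrt(8633) / 768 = -1488155.67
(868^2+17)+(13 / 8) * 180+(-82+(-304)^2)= 846067.50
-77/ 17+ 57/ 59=-3574/ 1003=-3.56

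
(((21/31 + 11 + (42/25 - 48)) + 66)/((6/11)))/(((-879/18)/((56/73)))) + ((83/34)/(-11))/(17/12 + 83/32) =-228761626048/238684663525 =-0.96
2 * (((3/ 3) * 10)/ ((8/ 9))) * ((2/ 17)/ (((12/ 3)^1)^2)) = 45/ 272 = 0.17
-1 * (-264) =264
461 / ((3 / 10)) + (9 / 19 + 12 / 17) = 1490173 / 969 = 1537.85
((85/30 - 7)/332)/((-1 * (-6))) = -0.00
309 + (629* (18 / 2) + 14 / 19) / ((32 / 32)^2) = 113444 / 19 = 5970.74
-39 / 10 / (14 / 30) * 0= 0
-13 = -13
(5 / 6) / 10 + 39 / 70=269 / 420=0.64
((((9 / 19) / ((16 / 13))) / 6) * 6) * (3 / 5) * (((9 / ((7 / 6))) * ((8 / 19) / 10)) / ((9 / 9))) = 9477 / 126350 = 0.08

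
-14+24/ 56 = -95/ 7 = -13.57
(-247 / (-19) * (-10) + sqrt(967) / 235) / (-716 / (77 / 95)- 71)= 10010 / 73487- 77 * sqrt(967) / 17269445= 0.14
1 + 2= 3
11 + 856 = 867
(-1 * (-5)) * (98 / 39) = 490 / 39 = 12.56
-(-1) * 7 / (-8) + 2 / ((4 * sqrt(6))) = -7 / 8 + sqrt(6) / 12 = -0.67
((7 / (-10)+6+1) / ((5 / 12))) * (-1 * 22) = -8316 / 25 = -332.64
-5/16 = -0.31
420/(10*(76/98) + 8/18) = 51.22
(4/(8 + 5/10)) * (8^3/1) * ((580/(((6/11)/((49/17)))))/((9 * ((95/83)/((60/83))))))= 2560983040/49419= 51821.83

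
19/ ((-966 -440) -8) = -19/ 1414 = -0.01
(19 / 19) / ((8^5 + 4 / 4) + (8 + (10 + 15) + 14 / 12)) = 6 / 196819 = 0.00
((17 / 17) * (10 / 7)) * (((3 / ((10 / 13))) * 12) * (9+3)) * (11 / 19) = 61776 / 133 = 464.48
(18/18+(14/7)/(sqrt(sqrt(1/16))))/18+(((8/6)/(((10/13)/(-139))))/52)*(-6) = 2527/90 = 28.08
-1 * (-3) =3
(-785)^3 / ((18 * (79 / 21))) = -7143789.82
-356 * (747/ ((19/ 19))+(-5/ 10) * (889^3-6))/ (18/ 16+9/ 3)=1000493669456/ 33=30317989983.52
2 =2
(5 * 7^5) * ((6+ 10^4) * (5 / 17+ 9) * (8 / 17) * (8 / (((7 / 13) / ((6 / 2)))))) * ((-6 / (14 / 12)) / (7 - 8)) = 243628892881920 / 289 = 843006549764.43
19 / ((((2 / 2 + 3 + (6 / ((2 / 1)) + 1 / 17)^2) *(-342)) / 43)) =-12427 / 69480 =-0.18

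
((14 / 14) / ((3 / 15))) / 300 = 1 / 60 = 0.02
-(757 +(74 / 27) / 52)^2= -282440165401 / 492804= -573128.80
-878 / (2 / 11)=-4829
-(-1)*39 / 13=3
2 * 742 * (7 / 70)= 742 / 5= 148.40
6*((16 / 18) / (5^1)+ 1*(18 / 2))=826 / 15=55.07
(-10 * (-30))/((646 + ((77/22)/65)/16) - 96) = 624000/1144007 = 0.55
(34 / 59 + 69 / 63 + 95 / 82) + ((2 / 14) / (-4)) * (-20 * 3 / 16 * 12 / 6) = 1258963 / 406392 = 3.10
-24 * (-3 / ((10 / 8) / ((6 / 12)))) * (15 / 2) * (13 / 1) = 2808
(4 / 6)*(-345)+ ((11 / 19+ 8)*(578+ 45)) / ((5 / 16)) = 1602934 / 95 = 16872.99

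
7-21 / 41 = 266 / 41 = 6.49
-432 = -432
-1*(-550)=550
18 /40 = 9 /20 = 0.45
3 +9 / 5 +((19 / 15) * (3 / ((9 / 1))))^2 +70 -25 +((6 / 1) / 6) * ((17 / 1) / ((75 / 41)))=59.27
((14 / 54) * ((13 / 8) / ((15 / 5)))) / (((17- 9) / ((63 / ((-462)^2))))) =13 / 2509056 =0.00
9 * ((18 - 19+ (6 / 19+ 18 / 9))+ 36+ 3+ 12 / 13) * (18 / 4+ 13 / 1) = 1604295 / 247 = 6495.12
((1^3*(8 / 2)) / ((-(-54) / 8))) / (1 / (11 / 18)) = 88 / 243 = 0.36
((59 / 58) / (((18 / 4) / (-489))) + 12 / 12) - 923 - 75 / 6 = -181837 / 174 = -1045.04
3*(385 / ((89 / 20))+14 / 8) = 94269 / 356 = 264.80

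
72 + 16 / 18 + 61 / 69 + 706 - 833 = -11018 / 207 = -53.23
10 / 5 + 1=3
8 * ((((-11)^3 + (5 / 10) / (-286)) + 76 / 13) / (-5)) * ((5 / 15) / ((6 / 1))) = 84221 / 715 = 117.79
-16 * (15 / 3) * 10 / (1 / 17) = -13600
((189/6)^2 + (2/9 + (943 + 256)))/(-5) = -78893/180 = -438.29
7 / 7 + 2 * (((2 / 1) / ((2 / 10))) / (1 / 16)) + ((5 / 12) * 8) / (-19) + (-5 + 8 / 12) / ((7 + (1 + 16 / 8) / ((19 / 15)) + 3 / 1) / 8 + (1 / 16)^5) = 558354091325 / 1755710523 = 318.02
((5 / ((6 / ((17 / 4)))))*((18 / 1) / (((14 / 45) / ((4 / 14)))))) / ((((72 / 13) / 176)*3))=60775 / 98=620.15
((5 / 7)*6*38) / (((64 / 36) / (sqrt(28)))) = 2565*sqrt(7) / 14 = 484.74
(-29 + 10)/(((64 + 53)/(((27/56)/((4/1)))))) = -57/2912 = -0.02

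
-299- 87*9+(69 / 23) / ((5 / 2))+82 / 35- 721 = -62981 / 35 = -1799.46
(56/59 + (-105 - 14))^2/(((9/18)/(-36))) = -3492808200/3481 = -1003392.19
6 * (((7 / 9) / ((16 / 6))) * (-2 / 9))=-0.39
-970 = -970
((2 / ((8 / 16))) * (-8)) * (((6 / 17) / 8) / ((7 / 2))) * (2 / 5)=-96 / 595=-0.16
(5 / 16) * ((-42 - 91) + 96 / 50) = -3277 / 80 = -40.96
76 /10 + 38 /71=2888 /355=8.14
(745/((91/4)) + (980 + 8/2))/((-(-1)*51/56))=740192/663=1116.43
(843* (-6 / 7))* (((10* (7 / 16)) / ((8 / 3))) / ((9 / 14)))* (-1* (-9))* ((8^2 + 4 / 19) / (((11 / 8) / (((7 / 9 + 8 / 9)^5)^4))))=-572142601013183593750 / 26990294067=-21198086971.30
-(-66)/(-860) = -33/430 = -0.08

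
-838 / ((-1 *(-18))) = -419 / 9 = -46.56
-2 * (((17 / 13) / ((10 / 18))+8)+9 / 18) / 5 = -1411 / 325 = -4.34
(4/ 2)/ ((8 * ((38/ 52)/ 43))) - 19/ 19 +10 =901/ 38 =23.71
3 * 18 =54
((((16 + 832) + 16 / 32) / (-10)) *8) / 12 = -1697 / 30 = -56.57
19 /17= 1.12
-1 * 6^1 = -6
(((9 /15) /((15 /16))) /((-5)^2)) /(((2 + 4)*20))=2 /9375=0.00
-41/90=-0.46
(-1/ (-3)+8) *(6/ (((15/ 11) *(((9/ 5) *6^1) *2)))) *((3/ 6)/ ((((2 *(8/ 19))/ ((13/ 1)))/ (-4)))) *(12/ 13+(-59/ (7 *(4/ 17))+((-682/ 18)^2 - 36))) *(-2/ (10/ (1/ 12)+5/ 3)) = 42046533265/ 35761824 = 1175.74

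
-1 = -1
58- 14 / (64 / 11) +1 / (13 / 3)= 23223 / 416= 55.82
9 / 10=0.90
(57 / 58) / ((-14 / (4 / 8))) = -57 / 1624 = -0.04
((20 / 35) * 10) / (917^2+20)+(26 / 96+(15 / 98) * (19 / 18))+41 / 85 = 51261352531 / 56038175760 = 0.91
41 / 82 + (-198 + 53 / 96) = -18907 / 96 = -196.95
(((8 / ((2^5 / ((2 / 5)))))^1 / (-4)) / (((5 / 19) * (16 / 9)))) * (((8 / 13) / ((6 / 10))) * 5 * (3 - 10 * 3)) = 1539 / 208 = 7.40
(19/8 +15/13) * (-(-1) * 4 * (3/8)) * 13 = 1101/16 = 68.81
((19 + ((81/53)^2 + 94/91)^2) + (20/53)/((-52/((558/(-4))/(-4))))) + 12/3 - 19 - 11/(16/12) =3578013524443/522728585288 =6.84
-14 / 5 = -2.80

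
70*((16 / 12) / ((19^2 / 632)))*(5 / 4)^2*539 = 149033500 / 1083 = 137611.73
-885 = -885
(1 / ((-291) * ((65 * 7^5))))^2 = 1 / 101063210718404025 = 0.00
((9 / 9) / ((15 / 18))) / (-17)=-6 / 85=-0.07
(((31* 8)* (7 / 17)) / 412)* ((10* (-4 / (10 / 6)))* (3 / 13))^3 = -161989632 / 3846947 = -42.11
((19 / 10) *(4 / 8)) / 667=19 / 13340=0.00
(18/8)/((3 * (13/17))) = 51/52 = 0.98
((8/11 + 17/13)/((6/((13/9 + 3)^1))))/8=0.19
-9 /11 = -0.82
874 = 874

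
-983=-983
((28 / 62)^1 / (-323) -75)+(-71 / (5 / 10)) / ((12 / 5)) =-8060549 / 60078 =-134.17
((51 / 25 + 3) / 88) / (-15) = -21 / 5500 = -0.00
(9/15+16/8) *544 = 7072/5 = 1414.40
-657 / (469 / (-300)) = 197100 / 469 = 420.26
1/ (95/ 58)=58/ 95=0.61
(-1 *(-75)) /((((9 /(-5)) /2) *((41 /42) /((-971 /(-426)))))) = -1699250 /8733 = -194.58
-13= -13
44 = 44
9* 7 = 63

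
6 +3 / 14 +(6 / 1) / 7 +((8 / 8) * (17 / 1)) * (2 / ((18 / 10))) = 3271 / 126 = 25.96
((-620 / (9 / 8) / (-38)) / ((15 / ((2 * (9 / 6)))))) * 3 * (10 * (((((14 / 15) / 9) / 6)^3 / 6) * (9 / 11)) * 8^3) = 87105536 / 2776779225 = 0.03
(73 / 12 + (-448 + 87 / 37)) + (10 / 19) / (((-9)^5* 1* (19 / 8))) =-1386771425861 / 3154869972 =-439.57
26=26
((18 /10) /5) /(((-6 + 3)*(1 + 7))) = -3 /200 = -0.02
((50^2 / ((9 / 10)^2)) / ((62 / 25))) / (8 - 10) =-1562500 / 2511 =-622.26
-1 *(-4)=4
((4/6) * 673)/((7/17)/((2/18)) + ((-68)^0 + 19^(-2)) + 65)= 4130201/641703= 6.44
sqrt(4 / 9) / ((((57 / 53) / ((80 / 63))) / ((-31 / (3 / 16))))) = -130.14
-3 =-3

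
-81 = -81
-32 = -32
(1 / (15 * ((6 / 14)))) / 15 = 7 / 675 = 0.01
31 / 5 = 6.20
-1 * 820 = -820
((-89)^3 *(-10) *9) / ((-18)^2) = 3524845 / 18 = 195824.72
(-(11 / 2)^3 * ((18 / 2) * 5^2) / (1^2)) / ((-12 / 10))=499125 / 16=31195.31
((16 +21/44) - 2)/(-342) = -637/15048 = -0.04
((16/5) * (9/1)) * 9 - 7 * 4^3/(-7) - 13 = 310.20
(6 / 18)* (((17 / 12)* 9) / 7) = 17 / 28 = 0.61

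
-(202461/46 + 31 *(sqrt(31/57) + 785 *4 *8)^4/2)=-461198395835465914827691/74727 - 56017722875032640 *sqrt(1767)/3249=-6172501973192739945.32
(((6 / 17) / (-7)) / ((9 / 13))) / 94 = -13 / 16779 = -0.00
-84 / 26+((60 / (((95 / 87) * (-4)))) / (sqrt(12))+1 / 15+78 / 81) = -87 * sqrt(3) / 38-3863 / 1755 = -6.17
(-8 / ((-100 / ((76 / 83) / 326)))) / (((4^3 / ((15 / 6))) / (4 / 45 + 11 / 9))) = 1121 / 97408800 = 0.00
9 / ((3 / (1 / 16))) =3 / 16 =0.19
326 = 326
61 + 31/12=763/12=63.58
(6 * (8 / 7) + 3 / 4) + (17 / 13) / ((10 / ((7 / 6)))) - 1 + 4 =14687 / 1365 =10.76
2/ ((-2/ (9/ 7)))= -9/ 7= -1.29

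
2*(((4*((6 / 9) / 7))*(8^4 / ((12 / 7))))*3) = 16384 / 3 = 5461.33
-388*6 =-2328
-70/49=-10/7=-1.43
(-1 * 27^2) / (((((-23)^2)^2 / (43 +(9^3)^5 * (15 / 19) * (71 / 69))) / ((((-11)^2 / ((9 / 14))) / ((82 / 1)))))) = -1000133066250.94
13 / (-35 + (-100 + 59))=-13 / 76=-0.17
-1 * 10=-10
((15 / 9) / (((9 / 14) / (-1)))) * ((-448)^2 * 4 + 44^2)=-56332640 / 27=-2086394.07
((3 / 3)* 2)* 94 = 188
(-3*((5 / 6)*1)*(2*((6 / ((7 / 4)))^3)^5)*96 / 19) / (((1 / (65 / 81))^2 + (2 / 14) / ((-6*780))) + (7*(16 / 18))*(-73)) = 2730268186226297344622592000 / 460045449816151600513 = 5934779.24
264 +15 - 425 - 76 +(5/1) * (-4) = -242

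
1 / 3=0.33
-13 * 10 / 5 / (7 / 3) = -78 / 7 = -11.14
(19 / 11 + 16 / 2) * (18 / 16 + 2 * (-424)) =-724925 / 88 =-8237.78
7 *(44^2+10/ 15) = 40670/ 3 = 13556.67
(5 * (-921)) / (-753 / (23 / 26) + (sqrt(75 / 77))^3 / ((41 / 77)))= 4161576875 * sqrt(231) / 5512525658537 + 29822340457910 / 5512525658537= 5.42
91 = 91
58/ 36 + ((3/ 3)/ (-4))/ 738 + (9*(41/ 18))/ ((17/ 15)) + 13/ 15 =573371/ 27880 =20.57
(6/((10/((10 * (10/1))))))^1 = 60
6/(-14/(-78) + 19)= 117/374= 0.31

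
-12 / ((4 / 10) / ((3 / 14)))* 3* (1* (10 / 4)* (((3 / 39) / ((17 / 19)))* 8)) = -51300 / 1547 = -33.16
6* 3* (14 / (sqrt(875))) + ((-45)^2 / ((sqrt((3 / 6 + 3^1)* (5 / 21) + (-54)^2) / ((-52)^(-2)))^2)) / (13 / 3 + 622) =18225 / 120218975823232 + 36* sqrt(35) / 25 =8.52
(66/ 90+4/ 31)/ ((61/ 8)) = 3208/ 28365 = 0.11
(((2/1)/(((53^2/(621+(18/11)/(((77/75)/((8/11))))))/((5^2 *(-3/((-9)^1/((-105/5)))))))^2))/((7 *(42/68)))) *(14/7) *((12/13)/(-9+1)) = -1428052375965082500/8904284377705717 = -160.38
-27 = -27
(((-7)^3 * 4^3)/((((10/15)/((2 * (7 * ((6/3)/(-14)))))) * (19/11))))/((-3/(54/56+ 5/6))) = -1302224/57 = -22846.04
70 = 70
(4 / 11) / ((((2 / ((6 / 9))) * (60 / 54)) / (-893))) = -5358 / 55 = -97.42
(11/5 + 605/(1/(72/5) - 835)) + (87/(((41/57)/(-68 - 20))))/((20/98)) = -11685592589/224065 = -52152.69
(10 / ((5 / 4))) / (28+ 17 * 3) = 8 / 79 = 0.10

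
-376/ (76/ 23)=-113.79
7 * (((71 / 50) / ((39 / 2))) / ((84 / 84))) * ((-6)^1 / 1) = -994 / 325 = -3.06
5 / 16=0.31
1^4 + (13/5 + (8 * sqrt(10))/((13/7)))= 18/5 + 56 * sqrt(10)/13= 17.22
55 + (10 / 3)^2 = 595 / 9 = 66.11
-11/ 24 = -0.46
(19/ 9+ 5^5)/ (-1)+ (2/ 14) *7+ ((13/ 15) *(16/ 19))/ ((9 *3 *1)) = -24055217/ 7695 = -3126.08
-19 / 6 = -3.17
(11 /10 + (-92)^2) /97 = 84651 /970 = 87.27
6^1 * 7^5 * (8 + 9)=1714314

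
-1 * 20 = -20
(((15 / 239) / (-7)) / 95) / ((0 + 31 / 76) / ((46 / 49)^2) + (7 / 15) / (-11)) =-4189680 / 18662989219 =-0.00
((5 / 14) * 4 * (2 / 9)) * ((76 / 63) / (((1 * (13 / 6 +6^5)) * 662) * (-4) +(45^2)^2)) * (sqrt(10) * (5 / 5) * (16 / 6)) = -12160 * sqrt(10) / 196417399689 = -0.00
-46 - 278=-324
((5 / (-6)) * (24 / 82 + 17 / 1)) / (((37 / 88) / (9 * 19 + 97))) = -41802640 / 4551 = -9185.37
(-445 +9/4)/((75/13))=-23023/300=-76.74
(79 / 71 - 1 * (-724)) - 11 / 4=205151 / 284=722.36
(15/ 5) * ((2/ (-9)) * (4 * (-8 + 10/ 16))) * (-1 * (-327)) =6431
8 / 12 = 0.67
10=10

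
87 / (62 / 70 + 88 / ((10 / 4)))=1015 / 421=2.41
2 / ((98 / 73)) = 73 / 49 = 1.49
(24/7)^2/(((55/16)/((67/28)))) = 154368/18865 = 8.18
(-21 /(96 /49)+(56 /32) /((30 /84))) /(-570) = 0.01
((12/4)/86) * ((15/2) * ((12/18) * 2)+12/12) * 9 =297/86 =3.45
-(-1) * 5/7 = 5/7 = 0.71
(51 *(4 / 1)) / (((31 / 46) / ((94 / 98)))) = 441048 / 1519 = 290.35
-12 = -12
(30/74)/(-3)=-5/37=-0.14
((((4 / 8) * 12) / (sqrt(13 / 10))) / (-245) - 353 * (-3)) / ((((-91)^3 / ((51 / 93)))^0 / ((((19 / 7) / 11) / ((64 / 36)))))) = 181089 / 1232 - 513 * sqrt(130) / 1961960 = 146.98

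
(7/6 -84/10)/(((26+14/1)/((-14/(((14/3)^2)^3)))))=7533/30732800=0.00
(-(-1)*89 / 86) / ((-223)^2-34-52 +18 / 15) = 5 / 239854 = 0.00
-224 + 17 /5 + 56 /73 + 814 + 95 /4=902159 /1460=617.92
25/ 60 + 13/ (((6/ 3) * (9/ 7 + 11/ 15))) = 4625/ 1272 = 3.64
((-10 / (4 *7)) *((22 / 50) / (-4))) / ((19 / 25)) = 0.05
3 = 3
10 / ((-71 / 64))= -640 / 71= -9.01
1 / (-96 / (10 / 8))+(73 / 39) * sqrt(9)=27967 / 4992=5.60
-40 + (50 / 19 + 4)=-634 / 19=-33.37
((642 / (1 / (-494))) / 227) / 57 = -24.51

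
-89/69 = -1.29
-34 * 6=-204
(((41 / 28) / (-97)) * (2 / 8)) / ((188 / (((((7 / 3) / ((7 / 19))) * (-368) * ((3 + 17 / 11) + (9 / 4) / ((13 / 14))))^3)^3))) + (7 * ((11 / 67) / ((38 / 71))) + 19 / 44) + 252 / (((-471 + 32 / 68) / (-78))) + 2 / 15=265737522587211847259021254936155585653369469730705878172877908412851 / 168354123111028806193570163111296020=1578443804503434204586530000000000.00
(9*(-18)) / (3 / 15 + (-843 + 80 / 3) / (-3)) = -3645 / 6127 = -0.59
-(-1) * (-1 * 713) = -713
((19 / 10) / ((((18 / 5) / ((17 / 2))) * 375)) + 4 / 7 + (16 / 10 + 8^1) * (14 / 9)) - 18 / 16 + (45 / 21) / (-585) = 8837867 / 614250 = 14.39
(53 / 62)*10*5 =1325 / 31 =42.74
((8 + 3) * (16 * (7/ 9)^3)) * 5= 301840/ 729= 414.05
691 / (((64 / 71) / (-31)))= -1520891 / 64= -23763.92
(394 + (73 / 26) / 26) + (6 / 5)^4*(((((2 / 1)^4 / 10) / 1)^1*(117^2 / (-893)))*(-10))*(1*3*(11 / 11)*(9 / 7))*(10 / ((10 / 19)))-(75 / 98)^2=448954752938836 / 11919464375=37665.68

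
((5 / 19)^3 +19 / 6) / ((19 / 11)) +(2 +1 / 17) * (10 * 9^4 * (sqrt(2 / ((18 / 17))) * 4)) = 1441781 / 781926 +3061800 * sqrt(17) / 17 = 742597.42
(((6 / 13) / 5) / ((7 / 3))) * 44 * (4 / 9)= 352 / 455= 0.77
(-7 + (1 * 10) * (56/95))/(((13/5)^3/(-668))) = 1753500/41743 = 42.01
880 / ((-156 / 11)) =-2420 / 39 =-62.05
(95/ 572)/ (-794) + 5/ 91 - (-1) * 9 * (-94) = -845.95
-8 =-8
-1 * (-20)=20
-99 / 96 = -33 / 32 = -1.03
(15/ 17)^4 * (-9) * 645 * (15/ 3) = -1469390625/ 83521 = -17593.07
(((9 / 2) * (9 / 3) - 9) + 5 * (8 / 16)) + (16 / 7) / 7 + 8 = 751 / 49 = 15.33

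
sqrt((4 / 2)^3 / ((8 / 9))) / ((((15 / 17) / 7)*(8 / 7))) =833 / 40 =20.82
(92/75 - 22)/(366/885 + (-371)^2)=-0.00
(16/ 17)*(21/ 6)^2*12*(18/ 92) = 10584/ 391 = 27.07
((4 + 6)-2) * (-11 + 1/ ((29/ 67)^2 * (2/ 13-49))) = -47461936/ 534035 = -88.87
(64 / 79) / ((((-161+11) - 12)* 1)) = -32 / 6399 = -0.01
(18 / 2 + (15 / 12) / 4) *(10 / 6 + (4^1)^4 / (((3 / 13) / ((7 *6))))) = 20827369 / 48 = 433903.52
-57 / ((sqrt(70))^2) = -57 / 70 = -0.81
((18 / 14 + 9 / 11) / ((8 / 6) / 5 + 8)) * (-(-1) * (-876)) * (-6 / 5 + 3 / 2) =-159651 / 2387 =-66.88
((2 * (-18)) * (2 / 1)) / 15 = -24 / 5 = -4.80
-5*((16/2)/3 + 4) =-100/3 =-33.33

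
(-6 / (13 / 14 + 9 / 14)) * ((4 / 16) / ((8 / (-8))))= 21 / 22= 0.95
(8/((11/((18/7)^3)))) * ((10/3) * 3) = 466560/3773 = 123.66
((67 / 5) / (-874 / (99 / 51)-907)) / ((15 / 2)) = -1474 / 1119725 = -0.00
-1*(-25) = 25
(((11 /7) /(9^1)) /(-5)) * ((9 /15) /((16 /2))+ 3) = -451 /4200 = -0.11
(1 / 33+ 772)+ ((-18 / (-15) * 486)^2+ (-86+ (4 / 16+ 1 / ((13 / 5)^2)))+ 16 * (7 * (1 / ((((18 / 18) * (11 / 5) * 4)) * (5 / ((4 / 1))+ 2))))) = 190071178273 / 557700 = 340812.58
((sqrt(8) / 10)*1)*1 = sqrt(2) / 5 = 0.28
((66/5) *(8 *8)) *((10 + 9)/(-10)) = -40128/25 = -1605.12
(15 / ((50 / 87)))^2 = 68121 / 100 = 681.21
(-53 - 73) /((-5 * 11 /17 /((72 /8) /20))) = 9639 /550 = 17.53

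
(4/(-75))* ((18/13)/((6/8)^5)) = -8192/26325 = -0.31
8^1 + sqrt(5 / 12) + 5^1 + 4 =sqrt(15) / 6 + 17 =17.65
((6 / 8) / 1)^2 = 9 / 16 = 0.56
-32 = -32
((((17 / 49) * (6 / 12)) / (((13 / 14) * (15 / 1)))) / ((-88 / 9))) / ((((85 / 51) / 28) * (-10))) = 153 / 71500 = 0.00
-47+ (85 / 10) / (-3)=-299 / 6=-49.83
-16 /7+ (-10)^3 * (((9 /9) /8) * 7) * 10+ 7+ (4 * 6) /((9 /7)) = -183259 /21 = -8726.62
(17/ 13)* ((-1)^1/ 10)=-17/ 130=-0.13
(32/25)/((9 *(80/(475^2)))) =3610/9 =401.11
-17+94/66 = -15.58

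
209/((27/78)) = 5434/9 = 603.78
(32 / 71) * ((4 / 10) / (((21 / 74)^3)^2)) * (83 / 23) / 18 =436132437907456 / 6302523401685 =69.20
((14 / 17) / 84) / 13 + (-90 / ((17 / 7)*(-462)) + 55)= 803411 / 14586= 55.08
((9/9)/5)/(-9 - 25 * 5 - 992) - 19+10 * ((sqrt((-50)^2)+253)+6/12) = 16980079/5630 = 3016.00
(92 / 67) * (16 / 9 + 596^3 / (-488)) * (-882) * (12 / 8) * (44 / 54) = 23620882005952 / 36783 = 642168447.54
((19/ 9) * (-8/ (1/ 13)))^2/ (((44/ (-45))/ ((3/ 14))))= -2440360/ 231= -10564.33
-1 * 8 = -8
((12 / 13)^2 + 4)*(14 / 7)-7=457 / 169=2.70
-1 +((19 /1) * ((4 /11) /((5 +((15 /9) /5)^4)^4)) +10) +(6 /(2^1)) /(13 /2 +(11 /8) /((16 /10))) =110489839453571 /11731039052348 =9.42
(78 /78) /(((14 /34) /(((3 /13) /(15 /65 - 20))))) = -51 /1799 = -0.03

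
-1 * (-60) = 60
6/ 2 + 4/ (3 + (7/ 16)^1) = 229/ 55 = 4.16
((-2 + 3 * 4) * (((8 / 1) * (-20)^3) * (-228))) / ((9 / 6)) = 97280000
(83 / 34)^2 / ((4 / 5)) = 34445 / 4624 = 7.45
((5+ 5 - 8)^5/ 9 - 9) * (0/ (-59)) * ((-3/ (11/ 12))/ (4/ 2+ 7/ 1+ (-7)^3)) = 0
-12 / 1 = -12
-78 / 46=-1.70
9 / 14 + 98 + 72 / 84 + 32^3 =65735 / 2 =32867.50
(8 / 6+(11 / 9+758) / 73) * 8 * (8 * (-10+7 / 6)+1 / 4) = -13028210 / 1971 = -6609.95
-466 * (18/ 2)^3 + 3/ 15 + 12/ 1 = -1698509/ 5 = -339701.80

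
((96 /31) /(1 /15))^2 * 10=20736000 /961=21577.52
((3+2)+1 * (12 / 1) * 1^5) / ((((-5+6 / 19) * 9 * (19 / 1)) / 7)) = -119 / 801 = -0.15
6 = 6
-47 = -47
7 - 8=-1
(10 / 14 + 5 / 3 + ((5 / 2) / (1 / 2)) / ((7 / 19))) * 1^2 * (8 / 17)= 2680 / 357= 7.51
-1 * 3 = -3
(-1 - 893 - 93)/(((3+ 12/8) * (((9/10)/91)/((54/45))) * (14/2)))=-34216/9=-3801.78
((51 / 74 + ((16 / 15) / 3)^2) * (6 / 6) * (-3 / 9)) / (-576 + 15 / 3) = 122219 / 256693050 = 0.00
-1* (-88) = 88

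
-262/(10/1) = -131/5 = -26.20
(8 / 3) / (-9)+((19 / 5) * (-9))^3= -135006697 / 3375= -40001.98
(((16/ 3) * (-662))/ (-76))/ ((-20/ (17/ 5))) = -7.90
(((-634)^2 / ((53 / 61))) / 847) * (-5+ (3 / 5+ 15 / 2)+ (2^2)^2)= 2341594678 / 224455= 10432.36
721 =721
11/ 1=11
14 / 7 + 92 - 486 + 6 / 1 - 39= -425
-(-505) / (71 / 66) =33330 / 71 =469.44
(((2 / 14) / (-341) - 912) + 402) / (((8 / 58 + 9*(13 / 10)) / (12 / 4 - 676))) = 237594298070 / 8194571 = 28994.11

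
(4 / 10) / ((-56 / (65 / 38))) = -13 / 1064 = -0.01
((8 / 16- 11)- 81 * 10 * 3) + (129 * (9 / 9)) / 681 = -1107901 / 454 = -2440.31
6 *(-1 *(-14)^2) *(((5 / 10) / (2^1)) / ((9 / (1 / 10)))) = -49 / 15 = -3.27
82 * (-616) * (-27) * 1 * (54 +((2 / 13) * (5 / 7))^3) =7928461065888 / 107653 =73648305.81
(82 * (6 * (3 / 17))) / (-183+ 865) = 738 / 5797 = 0.13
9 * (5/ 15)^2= 1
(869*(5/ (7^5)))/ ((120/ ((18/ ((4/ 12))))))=7821/ 67228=0.12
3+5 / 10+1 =9 / 2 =4.50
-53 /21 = -2.52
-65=-65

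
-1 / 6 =-0.17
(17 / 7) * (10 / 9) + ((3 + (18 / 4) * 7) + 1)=4813 / 126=38.20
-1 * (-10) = 10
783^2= 613089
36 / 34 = 18 / 17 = 1.06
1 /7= 0.14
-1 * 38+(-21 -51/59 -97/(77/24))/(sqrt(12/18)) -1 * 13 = -118341 * sqrt(6)/4543 -51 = -114.81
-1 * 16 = -16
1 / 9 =0.11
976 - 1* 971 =5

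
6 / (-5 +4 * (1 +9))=0.17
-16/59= -0.27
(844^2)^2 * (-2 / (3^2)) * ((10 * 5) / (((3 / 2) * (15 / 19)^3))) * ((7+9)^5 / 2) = -14597903687057309433856 / 3645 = -4004911848301045112.17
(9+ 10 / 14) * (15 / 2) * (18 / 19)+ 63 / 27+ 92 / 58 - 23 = 577880 / 11571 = 49.94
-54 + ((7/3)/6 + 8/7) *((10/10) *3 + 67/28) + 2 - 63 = -376577/3528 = -106.74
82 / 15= 5.47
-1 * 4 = -4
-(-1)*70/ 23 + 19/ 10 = 1137/ 230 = 4.94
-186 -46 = -232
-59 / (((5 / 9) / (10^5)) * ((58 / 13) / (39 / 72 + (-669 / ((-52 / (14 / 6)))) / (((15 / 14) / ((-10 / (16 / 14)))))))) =16885800000 / 29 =582268965.52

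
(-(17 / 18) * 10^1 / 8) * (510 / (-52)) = 7225 / 624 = 11.58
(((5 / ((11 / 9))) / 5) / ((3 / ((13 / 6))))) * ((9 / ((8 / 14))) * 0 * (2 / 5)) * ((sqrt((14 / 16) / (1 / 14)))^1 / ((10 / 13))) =0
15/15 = 1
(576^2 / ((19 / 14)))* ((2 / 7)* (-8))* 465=-4936826880 / 19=-259832993.68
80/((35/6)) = 13.71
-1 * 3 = -3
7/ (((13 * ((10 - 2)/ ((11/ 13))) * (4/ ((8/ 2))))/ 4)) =0.23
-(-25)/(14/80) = 1000/7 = 142.86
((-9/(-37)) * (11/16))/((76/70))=3465/22496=0.15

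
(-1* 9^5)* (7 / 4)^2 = -2893401 / 16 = -180837.56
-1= -1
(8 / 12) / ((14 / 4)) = 4 / 21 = 0.19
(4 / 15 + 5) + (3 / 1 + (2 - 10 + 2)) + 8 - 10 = 4 / 15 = 0.27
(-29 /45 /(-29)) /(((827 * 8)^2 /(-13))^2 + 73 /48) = 2704 /1379477059459338975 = 0.00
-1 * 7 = -7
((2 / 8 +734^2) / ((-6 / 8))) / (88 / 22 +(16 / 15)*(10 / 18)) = -19395225 / 124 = -156413.10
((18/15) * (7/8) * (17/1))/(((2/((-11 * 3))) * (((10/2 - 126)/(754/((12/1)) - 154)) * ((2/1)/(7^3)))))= -38057.21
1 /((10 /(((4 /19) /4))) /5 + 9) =1 /47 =0.02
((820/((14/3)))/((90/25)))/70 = 205/294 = 0.70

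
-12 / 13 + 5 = 53 / 13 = 4.08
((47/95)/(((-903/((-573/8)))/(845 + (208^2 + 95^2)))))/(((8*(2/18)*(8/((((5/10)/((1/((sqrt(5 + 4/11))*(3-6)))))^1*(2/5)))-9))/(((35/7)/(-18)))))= 1139753072061/9300832576-3577379385*sqrt(649)/1162604072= 44.15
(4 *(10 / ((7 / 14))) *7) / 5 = 112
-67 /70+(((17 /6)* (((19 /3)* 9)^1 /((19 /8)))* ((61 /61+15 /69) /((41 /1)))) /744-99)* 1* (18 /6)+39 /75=-3043159699 /10231550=-297.43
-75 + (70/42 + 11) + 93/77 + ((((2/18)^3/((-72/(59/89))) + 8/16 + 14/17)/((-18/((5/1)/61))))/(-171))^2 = -61.13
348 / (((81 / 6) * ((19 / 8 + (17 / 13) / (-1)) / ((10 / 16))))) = 15080 / 999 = 15.10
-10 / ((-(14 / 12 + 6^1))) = 60 / 43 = 1.40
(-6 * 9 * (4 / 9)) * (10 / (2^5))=-7.50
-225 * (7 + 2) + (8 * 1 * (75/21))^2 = -59225/49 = -1208.67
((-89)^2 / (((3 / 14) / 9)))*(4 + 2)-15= 1996077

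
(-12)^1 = -12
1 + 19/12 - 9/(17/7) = -229/204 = -1.12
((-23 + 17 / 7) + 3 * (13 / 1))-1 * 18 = 3 / 7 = 0.43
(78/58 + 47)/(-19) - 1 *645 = -356797/551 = -647.54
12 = 12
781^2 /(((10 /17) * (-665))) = -10369337 /6650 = -1559.30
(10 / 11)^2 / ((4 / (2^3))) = 200 / 121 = 1.65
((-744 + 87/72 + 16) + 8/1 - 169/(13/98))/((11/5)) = -239135/264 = -905.81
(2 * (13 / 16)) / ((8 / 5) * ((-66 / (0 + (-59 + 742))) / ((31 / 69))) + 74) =0.02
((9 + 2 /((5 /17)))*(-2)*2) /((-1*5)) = 316 /25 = 12.64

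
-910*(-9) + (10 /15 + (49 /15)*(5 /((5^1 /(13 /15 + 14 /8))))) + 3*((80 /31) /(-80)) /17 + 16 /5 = 3890402471 /474300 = 8202.41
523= 523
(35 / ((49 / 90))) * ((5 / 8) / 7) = 1125 / 196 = 5.74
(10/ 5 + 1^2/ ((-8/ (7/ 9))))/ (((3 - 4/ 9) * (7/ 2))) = 137/ 644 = 0.21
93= 93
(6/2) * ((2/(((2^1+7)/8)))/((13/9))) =48/13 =3.69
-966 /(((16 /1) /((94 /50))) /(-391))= 8876091 /200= 44380.46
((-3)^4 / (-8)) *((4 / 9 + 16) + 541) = -45153 / 8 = -5644.12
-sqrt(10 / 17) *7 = -7 *sqrt(170) / 17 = -5.37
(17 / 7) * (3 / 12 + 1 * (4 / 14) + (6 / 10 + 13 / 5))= 8891 / 980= 9.07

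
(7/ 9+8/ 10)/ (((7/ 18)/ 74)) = 10508/ 35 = 300.23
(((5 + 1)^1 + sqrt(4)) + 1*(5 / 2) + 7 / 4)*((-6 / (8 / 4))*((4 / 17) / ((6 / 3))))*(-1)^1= 147 / 34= 4.32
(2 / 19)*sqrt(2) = 2*sqrt(2) / 19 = 0.15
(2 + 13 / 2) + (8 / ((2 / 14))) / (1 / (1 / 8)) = 31 / 2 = 15.50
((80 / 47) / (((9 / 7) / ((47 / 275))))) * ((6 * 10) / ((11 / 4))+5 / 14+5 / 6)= 17008 / 3267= 5.21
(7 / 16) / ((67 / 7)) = 49 / 1072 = 0.05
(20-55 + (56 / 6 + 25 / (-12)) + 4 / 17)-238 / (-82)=-68619 / 2788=-24.61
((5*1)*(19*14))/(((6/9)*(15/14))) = 1862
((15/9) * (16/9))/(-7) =-80/189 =-0.42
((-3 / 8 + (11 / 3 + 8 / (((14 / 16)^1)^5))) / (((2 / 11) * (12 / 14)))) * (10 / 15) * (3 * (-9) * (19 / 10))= -1592414681 / 384160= -4145.19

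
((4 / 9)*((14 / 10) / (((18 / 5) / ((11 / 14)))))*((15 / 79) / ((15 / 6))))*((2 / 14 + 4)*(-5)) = -3190 / 14931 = -0.21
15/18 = 5/6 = 0.83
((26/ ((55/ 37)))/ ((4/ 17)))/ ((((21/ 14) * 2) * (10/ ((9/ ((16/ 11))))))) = 24531/ 1600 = 15.33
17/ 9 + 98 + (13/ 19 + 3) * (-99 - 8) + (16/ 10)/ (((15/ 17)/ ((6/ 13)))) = -16310413/ 55575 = -293.48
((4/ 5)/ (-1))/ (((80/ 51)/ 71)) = -3621/ 100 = -36.21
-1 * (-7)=7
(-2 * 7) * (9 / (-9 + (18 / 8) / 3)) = 168 / 11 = 15.27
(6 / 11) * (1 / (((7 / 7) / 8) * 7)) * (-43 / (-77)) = 2064 / 5929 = 0.35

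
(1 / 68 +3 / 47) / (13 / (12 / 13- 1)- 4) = -251 / 552908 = -0.00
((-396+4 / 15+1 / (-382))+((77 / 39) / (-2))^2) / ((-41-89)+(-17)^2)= -2293650743 / 923824980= -2.48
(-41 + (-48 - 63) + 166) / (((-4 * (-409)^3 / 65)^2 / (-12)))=-88725 / 9362026017298082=-0.00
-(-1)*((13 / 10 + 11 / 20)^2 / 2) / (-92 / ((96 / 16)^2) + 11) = 12321 / 60800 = 0.20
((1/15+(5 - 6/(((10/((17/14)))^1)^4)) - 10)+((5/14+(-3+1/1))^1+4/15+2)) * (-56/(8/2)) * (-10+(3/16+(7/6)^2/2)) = -653310854207/1185408000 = -551.13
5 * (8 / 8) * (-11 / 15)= -11 / 3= -3.67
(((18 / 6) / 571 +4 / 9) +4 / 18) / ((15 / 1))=1151 / 25695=0.04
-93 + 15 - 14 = -92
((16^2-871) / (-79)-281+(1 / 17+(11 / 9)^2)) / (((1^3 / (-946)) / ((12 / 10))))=308391.31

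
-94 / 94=-1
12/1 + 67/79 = 1015/79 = 12.85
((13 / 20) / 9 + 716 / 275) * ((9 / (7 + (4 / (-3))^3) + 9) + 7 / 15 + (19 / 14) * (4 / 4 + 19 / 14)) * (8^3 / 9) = 82752797728 / 37209375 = 2223.98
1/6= 0.17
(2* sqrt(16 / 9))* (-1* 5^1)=-40 / 3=-13.33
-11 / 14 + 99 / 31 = 1045 / 434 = 2.41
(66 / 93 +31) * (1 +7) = 7864 / 31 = 253.68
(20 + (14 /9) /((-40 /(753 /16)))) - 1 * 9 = 8803 /960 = 9.17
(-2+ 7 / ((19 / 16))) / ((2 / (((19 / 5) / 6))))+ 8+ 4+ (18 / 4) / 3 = 14.73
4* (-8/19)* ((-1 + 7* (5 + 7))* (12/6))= -5312/19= -279.58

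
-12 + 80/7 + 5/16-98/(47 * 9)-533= -25274651/47376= -533.49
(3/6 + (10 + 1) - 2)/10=19/20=0.95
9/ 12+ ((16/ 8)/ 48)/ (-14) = 251/ 336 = 0.75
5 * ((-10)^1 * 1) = -50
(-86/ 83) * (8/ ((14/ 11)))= -3784/ 581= -6.51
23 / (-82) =-23 / 82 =-0.28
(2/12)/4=1/24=0.04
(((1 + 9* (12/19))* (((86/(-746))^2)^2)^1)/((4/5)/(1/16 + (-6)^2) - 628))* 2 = -1252631592395/333157084067600582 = -0.00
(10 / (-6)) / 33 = -5 / 99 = -0.05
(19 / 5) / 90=19 / 450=0.04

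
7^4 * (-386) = -926786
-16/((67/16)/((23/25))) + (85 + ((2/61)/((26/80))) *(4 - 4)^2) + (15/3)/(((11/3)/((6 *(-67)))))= -8598893/18425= -466.70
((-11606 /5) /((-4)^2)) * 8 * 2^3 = -46424 /5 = -9284.80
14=14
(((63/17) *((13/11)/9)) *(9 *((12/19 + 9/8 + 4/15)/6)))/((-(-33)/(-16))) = -419783/586245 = -0.72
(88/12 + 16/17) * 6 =844/17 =49.65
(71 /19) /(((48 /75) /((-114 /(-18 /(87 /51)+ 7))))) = 154425 /824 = 187.41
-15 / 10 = -3 / 2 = -1.50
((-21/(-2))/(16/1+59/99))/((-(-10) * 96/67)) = 46431/1051520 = 0.04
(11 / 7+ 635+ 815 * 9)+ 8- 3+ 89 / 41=2289899 / 287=7978.74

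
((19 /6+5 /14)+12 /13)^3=1789188344 /20346417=87.94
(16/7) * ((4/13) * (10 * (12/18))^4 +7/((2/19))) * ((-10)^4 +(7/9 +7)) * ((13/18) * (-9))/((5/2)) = -40103096.51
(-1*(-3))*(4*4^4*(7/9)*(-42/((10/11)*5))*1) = -551936/25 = -22077.44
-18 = -18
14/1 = 14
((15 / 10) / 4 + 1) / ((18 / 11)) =121 / 144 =0.84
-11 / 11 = -1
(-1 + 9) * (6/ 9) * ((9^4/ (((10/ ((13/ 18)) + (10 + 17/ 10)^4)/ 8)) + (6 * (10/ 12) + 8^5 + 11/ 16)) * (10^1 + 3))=615558805776473/ 270872597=2272503.06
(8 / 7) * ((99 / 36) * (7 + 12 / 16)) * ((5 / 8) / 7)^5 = 1065625 / 7710244864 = 0.00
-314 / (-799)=314 / 799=0.39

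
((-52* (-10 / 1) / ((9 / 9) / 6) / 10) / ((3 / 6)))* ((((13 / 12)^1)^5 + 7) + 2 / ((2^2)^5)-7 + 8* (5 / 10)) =17772391 / 5184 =3428.32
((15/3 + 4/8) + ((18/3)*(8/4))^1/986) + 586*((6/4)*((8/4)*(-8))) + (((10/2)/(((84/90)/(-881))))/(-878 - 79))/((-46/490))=-14111.02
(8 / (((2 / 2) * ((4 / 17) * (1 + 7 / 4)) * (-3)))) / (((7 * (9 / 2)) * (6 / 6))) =-272 / 2079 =-0.13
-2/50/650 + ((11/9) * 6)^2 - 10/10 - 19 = 4939991/146250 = 33.78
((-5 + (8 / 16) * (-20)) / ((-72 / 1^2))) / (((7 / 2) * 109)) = 5 / 9156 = 0.00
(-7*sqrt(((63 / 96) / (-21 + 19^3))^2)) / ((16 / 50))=-3675 / 1750528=-0.00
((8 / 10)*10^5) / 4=20000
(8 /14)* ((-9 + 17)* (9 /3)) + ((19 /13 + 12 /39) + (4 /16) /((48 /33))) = 91177 /5824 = 15.66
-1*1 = -1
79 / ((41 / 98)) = 7742 / 41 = 188.83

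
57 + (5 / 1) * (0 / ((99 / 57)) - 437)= -2128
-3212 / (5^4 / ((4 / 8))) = -1606 / 625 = -2.57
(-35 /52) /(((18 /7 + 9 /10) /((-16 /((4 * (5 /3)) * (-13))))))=-490 /13689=-0.04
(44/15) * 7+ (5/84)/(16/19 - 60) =3230967/157360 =20.53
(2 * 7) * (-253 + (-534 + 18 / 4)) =-10955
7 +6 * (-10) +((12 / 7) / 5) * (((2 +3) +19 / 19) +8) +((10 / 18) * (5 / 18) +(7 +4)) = -30007 / 810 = -37.05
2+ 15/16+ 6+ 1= 9.94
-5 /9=-0.56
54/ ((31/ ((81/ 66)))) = 729/ 341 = 2.14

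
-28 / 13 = -2.15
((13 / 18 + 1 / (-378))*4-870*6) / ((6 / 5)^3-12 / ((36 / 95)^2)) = 493018000 / 7733579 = 63.75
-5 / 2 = -2.50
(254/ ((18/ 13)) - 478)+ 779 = 4360/ 9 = 484.44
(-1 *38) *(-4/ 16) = 19/ 2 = 9.50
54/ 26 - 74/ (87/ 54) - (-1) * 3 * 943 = 1050000/ 377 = 2785.15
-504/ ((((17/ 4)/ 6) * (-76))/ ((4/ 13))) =12096/ 4199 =2.88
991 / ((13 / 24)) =23784 / 13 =1829.54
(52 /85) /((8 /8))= 52 /85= 0.61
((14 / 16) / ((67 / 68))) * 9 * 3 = 3213 / 134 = 23.98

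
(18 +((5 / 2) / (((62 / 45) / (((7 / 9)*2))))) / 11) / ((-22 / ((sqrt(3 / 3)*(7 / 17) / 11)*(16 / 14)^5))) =-101998592 / 1684150237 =-0.06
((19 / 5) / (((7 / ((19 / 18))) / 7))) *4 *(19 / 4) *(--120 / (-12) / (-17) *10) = 68590 / 153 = 448.30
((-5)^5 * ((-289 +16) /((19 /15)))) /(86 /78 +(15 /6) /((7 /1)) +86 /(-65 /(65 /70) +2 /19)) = 2319715125000 /789697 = 2937474.91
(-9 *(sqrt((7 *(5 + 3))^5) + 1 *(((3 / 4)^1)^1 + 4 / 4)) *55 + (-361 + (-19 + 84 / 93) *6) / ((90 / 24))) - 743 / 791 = -3104640 *sqrt(14) - 1460094347 / 1471260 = -11617491.60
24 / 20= 1.20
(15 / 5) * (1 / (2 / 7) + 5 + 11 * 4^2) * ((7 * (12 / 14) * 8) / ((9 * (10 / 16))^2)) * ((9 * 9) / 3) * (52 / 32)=921024 / 25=36840.96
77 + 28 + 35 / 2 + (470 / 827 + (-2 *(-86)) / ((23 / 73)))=25449389 / 38042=668.98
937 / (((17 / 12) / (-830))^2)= 92951899200 / 289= 321632869.20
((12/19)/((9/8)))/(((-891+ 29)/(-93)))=0.06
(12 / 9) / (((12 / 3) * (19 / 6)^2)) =12 / 361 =0.03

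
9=9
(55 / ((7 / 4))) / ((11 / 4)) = 80 / 7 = 11.43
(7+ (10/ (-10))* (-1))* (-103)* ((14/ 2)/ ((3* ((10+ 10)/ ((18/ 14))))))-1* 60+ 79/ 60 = -10937/ 60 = -182.28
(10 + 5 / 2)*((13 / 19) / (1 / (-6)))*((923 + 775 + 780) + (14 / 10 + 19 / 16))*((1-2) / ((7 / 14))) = 38697165 / 152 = 254586.61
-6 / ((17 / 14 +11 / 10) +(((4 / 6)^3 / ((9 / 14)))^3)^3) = -620405668375675076715030 / 239396386987128286126403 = -2.59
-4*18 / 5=-72 / 5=-14.40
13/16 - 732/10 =-72.39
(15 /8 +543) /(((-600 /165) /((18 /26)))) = -431541 /4160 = -103.74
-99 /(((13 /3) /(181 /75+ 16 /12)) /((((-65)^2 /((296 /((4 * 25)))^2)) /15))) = -15068625 /5476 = -2751.76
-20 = -20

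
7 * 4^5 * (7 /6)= 25088 /3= 8362.67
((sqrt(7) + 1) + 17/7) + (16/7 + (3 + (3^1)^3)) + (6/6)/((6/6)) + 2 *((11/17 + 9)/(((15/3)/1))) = sqrt(7) + 24141/595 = 43.22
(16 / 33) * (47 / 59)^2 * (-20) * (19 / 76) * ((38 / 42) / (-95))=0.01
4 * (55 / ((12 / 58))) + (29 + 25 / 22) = 72169 / 66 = 1093.47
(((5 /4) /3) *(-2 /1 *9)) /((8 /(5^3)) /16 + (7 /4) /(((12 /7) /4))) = -11250 /6131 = -1.83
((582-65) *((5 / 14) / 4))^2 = 6682225 / 3136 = 2130.81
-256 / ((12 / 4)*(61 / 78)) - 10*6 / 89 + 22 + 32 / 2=-389742 / 5429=-71.79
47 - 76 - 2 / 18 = -29.11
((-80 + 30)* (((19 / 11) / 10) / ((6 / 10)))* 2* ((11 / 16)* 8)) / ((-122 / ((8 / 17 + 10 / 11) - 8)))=-294025 / 34221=-8.59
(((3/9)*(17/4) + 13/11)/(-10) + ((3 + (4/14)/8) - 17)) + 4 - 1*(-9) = -11311/9240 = -1.22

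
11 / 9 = 1.22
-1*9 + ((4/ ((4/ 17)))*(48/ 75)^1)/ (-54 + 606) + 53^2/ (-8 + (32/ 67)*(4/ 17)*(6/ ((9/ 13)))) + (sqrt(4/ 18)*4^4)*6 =-16929066853/ 41413800 + 512*sqrt(2) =315.30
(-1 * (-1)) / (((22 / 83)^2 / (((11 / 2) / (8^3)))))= 6889 / 45056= 0.15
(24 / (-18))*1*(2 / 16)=-1 / 6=-0.17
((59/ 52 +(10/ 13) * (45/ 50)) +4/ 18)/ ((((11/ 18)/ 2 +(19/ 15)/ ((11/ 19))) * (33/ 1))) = 4795/ 192543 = 0.02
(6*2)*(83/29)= 996/29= 34.34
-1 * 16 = -16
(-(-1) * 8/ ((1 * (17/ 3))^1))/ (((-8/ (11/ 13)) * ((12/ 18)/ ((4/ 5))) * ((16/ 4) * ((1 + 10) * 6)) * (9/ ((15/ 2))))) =-1/ 1768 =-0.00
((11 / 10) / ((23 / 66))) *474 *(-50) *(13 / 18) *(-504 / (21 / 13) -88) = 21611652.17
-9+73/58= -7.74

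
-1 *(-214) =214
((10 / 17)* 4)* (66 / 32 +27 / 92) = 255 / 46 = 5.54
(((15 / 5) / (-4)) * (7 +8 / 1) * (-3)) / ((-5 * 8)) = -27 / 32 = -0.84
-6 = -6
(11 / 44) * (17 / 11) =17 / 44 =0.39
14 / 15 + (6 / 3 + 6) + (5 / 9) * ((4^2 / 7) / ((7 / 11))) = 24098 / 2205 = 10.93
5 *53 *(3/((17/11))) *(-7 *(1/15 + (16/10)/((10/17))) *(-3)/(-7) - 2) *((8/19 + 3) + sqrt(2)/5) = -5888883/323 - 452991 *sqrt(2)/425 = -19739.19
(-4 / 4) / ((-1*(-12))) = -1 / 12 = -0.08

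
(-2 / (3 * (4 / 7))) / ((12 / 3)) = -7 / 24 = -0.29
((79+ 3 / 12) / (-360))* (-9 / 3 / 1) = 317 / 480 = 0.66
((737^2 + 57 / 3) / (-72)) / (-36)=135797 / 648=209.56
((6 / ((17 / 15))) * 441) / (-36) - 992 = -35933 / 34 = -1056.85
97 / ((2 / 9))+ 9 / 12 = 1749 / 4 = 437.25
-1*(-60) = 60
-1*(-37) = 37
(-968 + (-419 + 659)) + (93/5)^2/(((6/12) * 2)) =-9551/25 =-382.04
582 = 582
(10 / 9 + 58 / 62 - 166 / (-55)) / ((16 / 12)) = 77719 / 20460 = 3.80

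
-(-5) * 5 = 25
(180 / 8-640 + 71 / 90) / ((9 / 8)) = -222016 / 405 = -548.19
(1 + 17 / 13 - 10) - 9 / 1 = -217 / 13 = -16.69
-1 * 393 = -393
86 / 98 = 43 / 49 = 0.88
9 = 9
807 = 807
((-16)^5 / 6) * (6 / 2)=-524288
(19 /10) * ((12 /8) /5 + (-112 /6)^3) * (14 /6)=-233558507 /8100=-28834.38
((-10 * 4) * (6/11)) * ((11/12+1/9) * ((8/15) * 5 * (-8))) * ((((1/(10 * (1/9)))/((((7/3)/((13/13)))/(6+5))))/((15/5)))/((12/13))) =15392/21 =732.95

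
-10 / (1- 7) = 5 / 3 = 1.67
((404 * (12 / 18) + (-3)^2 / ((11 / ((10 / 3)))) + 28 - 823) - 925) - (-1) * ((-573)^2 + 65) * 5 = 54137228 / 33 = 1640522.06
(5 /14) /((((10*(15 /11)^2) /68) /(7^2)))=14399 /225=64.00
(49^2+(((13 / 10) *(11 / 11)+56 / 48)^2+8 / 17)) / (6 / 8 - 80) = -36835592 / 1212525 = -30.38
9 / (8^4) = 0.00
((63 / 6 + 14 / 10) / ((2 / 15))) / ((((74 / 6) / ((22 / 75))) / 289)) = 1134903 / 1850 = 613.46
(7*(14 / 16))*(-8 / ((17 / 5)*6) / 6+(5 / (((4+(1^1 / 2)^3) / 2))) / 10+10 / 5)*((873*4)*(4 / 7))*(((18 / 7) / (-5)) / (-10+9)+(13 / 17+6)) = 3078544096 / 15895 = 193680.03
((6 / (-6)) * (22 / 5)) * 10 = -44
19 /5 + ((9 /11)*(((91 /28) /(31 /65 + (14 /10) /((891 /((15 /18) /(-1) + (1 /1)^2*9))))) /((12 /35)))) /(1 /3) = 69854149 /1361480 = 51.31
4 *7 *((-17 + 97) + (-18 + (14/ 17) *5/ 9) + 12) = 318976/ 153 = 2084.81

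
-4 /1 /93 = -4 /93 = -0.04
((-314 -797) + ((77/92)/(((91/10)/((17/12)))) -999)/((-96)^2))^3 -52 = -396774706480174483868869816541617/289250879632040678916096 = -1371732065.21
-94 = -94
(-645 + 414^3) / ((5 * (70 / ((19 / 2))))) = 192598383 / 100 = 1925983.83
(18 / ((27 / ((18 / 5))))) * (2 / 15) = 8 / 25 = 0.32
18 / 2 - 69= -60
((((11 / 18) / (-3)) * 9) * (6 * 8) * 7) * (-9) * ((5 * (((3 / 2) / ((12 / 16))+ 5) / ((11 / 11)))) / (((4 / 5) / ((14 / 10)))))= 339570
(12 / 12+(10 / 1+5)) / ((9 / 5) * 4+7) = 80 / 71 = 1.13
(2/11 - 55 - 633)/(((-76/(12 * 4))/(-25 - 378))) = -36589176/209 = -175067.83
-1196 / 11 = -108.73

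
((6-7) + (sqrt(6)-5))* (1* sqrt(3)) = sqrt(3)* (-6 + sqrt(6)) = -6.15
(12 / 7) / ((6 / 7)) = 2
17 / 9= 1.89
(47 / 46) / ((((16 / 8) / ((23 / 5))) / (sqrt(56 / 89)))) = 1.86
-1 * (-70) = 70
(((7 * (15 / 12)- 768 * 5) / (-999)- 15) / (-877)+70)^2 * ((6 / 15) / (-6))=-12040213174098605 / 36844392534192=-326.79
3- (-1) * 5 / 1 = 8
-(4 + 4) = -8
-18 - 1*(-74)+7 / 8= 56.88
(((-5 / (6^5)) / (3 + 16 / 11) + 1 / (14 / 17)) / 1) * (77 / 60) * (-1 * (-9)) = 14.02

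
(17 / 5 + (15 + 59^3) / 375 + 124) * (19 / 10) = 4810211 / 3750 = 1282.72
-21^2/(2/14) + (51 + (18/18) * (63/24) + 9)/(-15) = -3091.18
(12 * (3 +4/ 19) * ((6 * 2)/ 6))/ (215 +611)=732/ 7847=0.09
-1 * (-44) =44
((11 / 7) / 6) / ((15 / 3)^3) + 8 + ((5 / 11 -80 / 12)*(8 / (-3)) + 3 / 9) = 4314113 / 173250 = 24.90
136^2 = 18496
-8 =-8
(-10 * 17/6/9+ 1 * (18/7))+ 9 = 1592/189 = 8.42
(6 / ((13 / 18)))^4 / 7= 136048896 / 199927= 680.49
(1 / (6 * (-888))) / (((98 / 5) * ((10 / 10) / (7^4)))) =-245 / 10656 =-0.02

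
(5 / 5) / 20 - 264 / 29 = -9.05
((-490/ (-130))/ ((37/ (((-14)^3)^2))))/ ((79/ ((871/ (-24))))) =-3089933336/ 8769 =-352370.09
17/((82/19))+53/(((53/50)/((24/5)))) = 20003/82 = 243.94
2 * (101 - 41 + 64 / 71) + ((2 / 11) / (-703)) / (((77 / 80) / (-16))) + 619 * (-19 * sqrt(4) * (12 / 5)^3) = -1717719918885976 / 5284538875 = -325046.32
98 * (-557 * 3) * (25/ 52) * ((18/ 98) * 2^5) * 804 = -4836542400/ 13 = -372041723.08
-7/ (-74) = 7/ 74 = 0.09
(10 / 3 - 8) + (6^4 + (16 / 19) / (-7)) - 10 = 511204 / 399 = 1281.21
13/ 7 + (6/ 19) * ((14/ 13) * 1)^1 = 3799/ 1729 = 2.20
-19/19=-1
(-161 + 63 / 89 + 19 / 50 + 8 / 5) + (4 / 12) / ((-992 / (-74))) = -524057491 / 3310800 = -158.29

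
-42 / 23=-1.83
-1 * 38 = -38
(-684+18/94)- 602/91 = -421849/611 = -690.42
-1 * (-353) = 353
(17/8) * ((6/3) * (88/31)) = 374/31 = 12.06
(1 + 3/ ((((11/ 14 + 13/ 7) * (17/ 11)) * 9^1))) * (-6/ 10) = -2041/ 3145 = -0.65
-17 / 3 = -5.67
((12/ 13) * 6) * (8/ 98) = 288/ 637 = 0.45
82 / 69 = 1.19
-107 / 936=-0.11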